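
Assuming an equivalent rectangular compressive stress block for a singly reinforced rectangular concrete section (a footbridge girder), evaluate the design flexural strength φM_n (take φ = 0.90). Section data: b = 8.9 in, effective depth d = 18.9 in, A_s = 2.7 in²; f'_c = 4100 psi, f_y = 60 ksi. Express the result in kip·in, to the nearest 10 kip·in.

φM_n ≈ 2370 kip·in

T = A_s f_y = 2.7 × 60 = 162 kips.
a = T/(0.85 f'_c b) = 162/(0.85 × 4.1 × 8.9) = 5.223 in.
M_n = T(d − a/2) = 162 × (18.9 − 2.6115) = 2638.7 kip·in.
φM_n = 0.90 × 2638.7 = 2374.8 kip·in.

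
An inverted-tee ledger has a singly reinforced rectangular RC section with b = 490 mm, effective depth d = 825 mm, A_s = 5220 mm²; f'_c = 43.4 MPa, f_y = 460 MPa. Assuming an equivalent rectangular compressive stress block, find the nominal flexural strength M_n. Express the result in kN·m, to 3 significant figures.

M_n ≈ 1820 kN·m

T = A_s f_y = 5220 × 460 = 2401200 N = 2401.2 kN.
From C = T: a = T/(0.85 f'_c b) = 2401200/(0.85 × 43.4 × 490) = 132.84 mm.
M_n = T(d − a/2) = 2401.2 kN × (825 − 66.42) mm = 1821.50 kN·m.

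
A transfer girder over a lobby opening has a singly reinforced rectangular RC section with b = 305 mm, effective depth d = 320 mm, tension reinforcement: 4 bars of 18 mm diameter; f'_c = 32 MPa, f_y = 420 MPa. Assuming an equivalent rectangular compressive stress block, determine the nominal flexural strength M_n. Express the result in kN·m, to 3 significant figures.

A_s = 4 × 254 = 1016 mm².
T = A_s f_y = 1016 × 420 = 426720 N = 426.72 kN.
From C = T: a = T/(0.85 f'_c b) = 426720/(0.85 × 32 × 305) = 51.44 mm.
M_n = T(d − a/2) = 426.72 kN × (320 − 25.72) mm = 125.58 kN·m.

M_n ≈ 126 kN·m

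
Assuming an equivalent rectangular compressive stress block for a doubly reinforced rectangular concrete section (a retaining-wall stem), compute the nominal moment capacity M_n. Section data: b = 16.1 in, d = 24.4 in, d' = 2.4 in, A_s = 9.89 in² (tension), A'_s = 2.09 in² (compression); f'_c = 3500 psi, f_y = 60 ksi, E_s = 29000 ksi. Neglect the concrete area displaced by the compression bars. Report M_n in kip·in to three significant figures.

Assume both steels yield.
a = (A_s − A'_s) f_y/(0.85 f'_c b) = (9.89 − 2.09) × 60/(0.85 × 3.5 × 16.1) = 9.771 in.
c = a/β₁ = 9.771/0.85 = 11.495 in; ε'_s = 0.003(c − d')/c = 0.0024 ≥ ε_y = 0.0021, so the compression steel yields.
M_n = (A_s − A'_s) f_y (d − a/2) + A'_s f_y (d − d') = 468 × (24.4 − 4.8855) + 125.4 × (24.4 − 2.4) = 9132.8 + 2758.8 = 11891.6 kip·in.

M_n ≈ 11900 kip·in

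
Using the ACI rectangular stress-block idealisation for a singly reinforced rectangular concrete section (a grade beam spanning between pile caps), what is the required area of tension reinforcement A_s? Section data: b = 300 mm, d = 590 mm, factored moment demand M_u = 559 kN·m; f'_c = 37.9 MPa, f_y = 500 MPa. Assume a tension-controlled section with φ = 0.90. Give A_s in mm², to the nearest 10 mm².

M_n = M_u/φ = 559/0.90 = 621.111 kN·m.
With M_n = 0.85 f'_c a b (d − a/2), solve the quadratic for a:
a = d − √(d² − 2M_n/(0.85 f'_c b)) = 590 − √(590² − 2 × 621.111×10⁶/(0.85 × 37.9 × 300)) = 121.42 mm.
A_s = 0.85 f'_c a b / f_y = 0.85 × 37.9 × 121.42 × 300 / 500 = 2346.9 mm².

A_s ≈ 2350 mm²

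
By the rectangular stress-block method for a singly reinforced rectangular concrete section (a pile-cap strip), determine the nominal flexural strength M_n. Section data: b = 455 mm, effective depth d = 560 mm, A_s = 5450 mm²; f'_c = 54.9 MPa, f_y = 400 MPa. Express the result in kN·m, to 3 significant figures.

T = A_s f_y = 5450 × 400 = 2180000 N = 2180 kN.
From C = T: a = T/(0.85 f'_c b) = 2180000/(0.85 × 54.9 × 455) = 102.67 mm.
M_n = T(d − a/2) = 2180 kN × (560 − 51.335) mm = 1108.89 kN·m.

M_n ≈ 1110 kN·m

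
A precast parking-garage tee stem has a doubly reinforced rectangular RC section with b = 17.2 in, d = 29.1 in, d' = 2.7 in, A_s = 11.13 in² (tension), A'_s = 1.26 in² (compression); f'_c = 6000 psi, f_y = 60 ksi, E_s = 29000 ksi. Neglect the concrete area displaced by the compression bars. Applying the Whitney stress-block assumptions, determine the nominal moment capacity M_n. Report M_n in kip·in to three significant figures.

M_n ≈ 17200 kip·in

Assume both steels yield.
a = (A_s − A'_s) f_y/(0.85 f'_c b) = (11.13 − 1.26) × 60/(0.85 × 6 × 17.2) = 6.751 in.
c = a/β₁ = 6.751/0.75 = 9.001 in; ε'_s = 0.003(c − d')/c = 0.0021 ≥ ε_y = 0.0021, so the compression steel yields.
M_n = (A_s − A'_s) f_y (d − a/2) + A'_s f_y (d − d') = 592.2 × (29.1 − 3.3755) + 75.6 × (29.1 − 2.7) = 15234.0 + 1995.8 = 17229.8 kip·in.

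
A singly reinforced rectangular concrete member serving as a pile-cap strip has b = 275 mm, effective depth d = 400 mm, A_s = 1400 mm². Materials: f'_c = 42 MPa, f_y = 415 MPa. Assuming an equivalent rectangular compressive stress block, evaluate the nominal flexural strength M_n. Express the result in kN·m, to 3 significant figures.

M_n ≈ 215 kN·m

T = A_s f_y = 1400 × 415 = 581000 N = 581 kN.
From C = T: a = T/(0.85 f'_c b) = 581000/(0.85 × 42 × 275) = 59.18 mm.
M_n = T(d − a/2) = 581 kN × (400 − 29.59) mm = 215.21 kN·m.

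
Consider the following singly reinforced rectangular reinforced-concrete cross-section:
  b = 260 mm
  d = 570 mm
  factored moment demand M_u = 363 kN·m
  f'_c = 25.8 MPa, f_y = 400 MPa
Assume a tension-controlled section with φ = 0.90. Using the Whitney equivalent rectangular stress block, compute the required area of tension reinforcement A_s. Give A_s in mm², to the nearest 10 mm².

M_n = M_u/φ = 363/0.90 = 403.333 kN·m.
With M_n = 0.85 f'_c a b (d − a/2), solve the quadratic for a:
a = d − √(d² − 2M_n/(0.85 f'_c b)) = 570 − √(570² − 2 × 403.333×10⁶/(0.85 × 25.8 × 260)) = 141.72 mm.
A_s = 0.85 f'_c a b / f_y = 0.85 × 25.8 × 141.72 × 260 / 400 = 2020.1 mm².

A_s ≈ 2020 mm²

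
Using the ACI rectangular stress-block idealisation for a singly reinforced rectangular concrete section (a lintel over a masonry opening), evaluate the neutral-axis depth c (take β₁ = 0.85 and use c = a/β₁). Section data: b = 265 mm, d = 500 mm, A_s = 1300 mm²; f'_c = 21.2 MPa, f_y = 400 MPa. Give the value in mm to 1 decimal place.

T = A_s f_y = 1300 × 400 = 520000 N = 520 kN.
Setting C = 0.85 f'_c a b equal to T: a = 520000/(0.85 × 21.2 × 265) = 108.894 mm.
With β₁ = 0.85, c = a/β₁ = 108.894/0.85 = 128.1 mm.

c ≈ 128.1 mm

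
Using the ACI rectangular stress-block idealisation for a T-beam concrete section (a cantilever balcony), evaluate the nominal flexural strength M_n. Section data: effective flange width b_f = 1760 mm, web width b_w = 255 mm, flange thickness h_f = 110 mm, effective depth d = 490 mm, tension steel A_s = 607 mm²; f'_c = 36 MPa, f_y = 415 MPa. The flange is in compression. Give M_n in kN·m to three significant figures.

M_n ≈ 123 kN·m

Tension: T = A_s f_y = 607 × 415 = 251905 N.
Try a within the flange: a = T/(0.85 f'_c b_f) = 251905/(0.85 × 36 × 1760) = 4.68 mm.
Since a = 4.68 ≤ h_f = 110 mm, the stress block lies entirely in the flange; analyse as a rectangular beam of width b_f.
M_n = T(d − a/2) = 251905 × (490 − 2.34) = 122.84 × 10⁶ N·mm.
M_n = 122.84 kN·m.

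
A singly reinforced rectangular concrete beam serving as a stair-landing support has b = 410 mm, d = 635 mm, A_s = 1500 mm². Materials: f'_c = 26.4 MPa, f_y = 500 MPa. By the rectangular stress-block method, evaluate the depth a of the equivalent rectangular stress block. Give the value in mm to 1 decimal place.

a ≈ 81.5 mm

T = A_s f_y = 1500 × 500 = 750000 N = 750 kN.
Setting C = 0.85 f'_c a b equal to T: a = 750000/(0.85 × 26.4 × 410) = 81.5 mm.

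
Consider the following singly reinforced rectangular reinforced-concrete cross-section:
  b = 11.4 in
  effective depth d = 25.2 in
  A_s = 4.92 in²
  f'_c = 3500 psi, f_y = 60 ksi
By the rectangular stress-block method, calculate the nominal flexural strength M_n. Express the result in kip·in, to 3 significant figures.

M_n ≈ 6150 kip·in

T = A_s f_y = 4.92 × 60 = 295.2 kips.
a = T/(0.85 f'_c b) = 295.2/(0.85 × 3.5 × 11.4) = 8.704 in.
M_n = T(d − a/2) = 295.2 × (25.2 − 4.352) = 6154.3 kip·in.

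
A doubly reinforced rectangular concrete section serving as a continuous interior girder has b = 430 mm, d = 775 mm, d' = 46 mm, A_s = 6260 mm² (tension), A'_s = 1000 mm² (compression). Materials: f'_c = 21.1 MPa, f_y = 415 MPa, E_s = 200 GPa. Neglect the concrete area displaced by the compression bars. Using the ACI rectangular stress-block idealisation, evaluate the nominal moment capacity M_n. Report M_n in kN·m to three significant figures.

Assume both tension and compression steel yield.
Net tension couple steel: A_s − A'_s = 5260 mm².
a = (A_s − A'_s) f_y / (0.85 f'_c b) = 2182900/(0.85 × 21.1 × 430) = 283.05 mm.
c = a/β₁ = 283.05/0.85 = 333.00 mm; ε'_s = 0.003(c − d')/c = 0.0026 ≥ f_y/E_s = 0.0021, so compression steel does yield.
M_n = (A_s − A'_s) f_y (d − a/2) + A'_s f_y (d − d') = [2182900 × (775 − 141.525) + 415000 × (775 − 46)] × 10⁻⁶ = 1382.81 + 302.54 = 1685.35 kN·m.

M_n ≈ 1690 kN·m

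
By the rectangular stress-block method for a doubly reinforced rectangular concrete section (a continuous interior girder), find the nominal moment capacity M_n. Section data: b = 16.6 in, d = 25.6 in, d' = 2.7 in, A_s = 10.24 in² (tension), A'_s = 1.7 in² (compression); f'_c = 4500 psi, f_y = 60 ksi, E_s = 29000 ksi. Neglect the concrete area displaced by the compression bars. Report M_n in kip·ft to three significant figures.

Assume both steels yield.
a = (A_s − A'_s) f_y/(0.85 f'_c b) = (10.24 − 1.7) × 60/(0.85 × 4.5 × 16.6) = 8.070 in.
c = a/β₁ = 8.070/0.825 = 9.782 in; ε'_s = 0.003(c − d')/c = 0.0022 ≥ ε_y = 0.0021, so the compression steel yields.
M_n = (A_s − A'_s) f_y (d − a/2) + A'_s f_y (d − d') = 512.4 × (25.6 − 4.035) + 102 × (25.6 − 2.7) = 11049.9 + 2335.8 = 13385.7 kip·in = 13385.7/12 = 1115.48 kip·ft.

M_n ≈ 1120 kip·ft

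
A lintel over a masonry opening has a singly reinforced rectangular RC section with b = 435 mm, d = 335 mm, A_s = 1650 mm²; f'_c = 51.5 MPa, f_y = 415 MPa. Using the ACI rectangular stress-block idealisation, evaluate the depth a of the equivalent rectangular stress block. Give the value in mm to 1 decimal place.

a ≈ 36.0 mm

T = A_s f_y = 1650 × 415 = 684750 N = 684.75 kN.
Setting C = 0.85 f'_c a b equal to T: a = 684750/(0.85 × 51.5 × 435) = 36.0 mm.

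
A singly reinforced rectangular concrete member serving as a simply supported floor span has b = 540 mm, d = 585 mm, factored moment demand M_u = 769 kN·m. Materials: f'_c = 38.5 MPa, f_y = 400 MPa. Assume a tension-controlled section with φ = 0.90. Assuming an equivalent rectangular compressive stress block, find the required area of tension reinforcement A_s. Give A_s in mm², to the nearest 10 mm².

M_n = M_u/φ = 769/0.90 = 854.444 kN·m.
With M_n = 0.85 f'_c a b (d − a/2), solve the quadratic for a:
a = d − √(d² − 2M_n/(0.85 f'_c b)) = 585 − √(585² − 2 × 854.444×10⁶/(0.85 × 38.5 × 540)) = 89.50 mm.
A_s = 0.85 f'_c a b / f_y = 0.85 × 38.5 × 89.50 × 540 / 400 = 3954.0 mm².

A_s ≈ 3950 mm²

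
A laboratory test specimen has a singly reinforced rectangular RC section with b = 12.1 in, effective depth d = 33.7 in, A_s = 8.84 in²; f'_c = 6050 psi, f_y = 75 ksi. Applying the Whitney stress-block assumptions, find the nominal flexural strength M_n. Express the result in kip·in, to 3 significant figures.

T = A_s f_y = 8.84 × 75 = 663 kips.
a = T/(0.85 f'_c b) = 663/(0.85 × 6.05 × 12.1) = 10.655 in.
M_n = T(d − a/2) = 663 × (33.7 − 5.3275) = 18811.0 kip·in.

M_n ≈ 18800 kip·in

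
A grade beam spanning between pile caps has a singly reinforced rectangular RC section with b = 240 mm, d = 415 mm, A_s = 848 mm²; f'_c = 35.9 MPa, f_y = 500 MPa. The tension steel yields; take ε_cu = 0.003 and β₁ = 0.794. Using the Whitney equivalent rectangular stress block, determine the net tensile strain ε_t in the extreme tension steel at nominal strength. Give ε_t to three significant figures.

a = A_s f_y/(0.85 f'_c b) = 57.90 mm.
β₁ = 0.794, so c = a/β₁ = 57.90/0.794 = 72.92 mm.
From the linear strain diagram with ε_cu = 0.003: ε_t = 0.003 (d − c)/c = 0.003 × (415 − 72.92)/72.92 = 0.0141.
Since ε_t ≥ 0.005, the section is tension-controlled.

ε_t ≈ 0.0141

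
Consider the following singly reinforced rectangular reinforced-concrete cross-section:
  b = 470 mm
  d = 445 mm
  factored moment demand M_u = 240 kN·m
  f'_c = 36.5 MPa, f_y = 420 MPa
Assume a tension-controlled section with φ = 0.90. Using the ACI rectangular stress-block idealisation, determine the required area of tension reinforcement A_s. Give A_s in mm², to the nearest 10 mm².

A_s ≈ 1500 mm²

M_n = M_u/φ = 240/0.90 = 266.667 kN·m.
With M_n = 0.85 f'_c a b (d − a/2), solve the quadratic for a:
a = d − √(d² − 2M_n/(0.85 f'_c b)) = 445 − √(445² − 2 × 266.667×10⁶/(0.85 × 36.5 × 470)) = 43.19 mm.
A_s = 0.85 f'_c a b / f_y = 0.85 × 36.5 × 43.19 × 470 / 420 = 1499.5 mm².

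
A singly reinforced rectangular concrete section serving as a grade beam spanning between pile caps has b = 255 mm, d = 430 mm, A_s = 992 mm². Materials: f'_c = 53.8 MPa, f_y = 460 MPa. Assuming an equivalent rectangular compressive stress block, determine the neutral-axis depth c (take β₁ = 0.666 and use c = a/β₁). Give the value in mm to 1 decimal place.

c ≈ 58.8 mm

T = A_s f_y = 992 × 460 = 456320 N = 456.32 kN.
Setting C = 0.85 f'_c a b equal to T: a = 456320/(0.85 × 53.8 × 255) = 39.132 mm.
With β₁ = 0.666, c = a/β₁ = 39.132/0.666 = 58.8 mm.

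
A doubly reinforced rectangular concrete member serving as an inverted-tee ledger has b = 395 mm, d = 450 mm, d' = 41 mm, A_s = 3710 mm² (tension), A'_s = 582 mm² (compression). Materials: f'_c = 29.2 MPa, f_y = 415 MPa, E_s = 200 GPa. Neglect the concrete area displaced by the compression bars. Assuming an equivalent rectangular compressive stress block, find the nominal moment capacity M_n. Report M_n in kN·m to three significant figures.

M_n ≈ 597 kN·m

Assume both tension and compression steel yield.
Net tension couple steel: A_s − A'_s = 3128 mm².
a = (A_s − A'_s) f_y / (0.85 f'_c b) = 1298120/(0.85 × 29.2 × 395) = 132.41 mm.
c = a/β₁ = 132.41/0.841 = 157.44 mm; ε'_s = 0.003(c − d')/c = 0.0022 ≥ f_y/E_s = 0.0021, so compression steel does yield.
M_n = (A_s − A'_s) f_y (d − a/2) + A'_s f_y (d − d') = [1298120 × (450 − 66.205) + 241530 × (450 − 41)] × 10⁻⁶ = 498.21 + 98.79 = 597.00 kN·m.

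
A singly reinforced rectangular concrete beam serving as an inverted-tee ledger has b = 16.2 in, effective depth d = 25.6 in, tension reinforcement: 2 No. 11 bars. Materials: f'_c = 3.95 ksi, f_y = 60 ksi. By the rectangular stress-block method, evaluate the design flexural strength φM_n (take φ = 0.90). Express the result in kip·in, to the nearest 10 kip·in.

A_s = 2 × 1.56 = 3.12 in².
T = A_s f_y = 3.12 × 60 = 187.2 kips.
a = T/(0.85 f'_c b) = 187.2/(0.85 × 3.95 × 16.2) = 3.442 in.
M_n = T(d − a/2) = 187.2 × (25.6 − 1.721) = 4470.1 kip·in.
φM_n = 0.90 × 4470.1 = 4023.1 kip·in.

φM_n ≈ 4020 kip·in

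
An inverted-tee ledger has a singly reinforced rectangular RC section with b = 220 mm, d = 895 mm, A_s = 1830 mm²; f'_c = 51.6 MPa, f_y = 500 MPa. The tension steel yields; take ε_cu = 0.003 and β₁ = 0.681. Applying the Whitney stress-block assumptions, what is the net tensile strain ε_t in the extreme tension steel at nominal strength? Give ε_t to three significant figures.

a = A_s f_y/(0.85 f'_c b) = 94.83 mm.
β₁ = 0.681, so c = a/β₁ = 94.83/0.681 = 139.25 mm.
From the linear strain diagram with ε_cu = 0.003: ε_t = 0.003 (d − c)/c = 0.003 × (895 − 139.25)/139.25 = 0.0163.
Since ε_t ≥ 0.005, the section is tension-controlled.

ε_t ≈ 0.0163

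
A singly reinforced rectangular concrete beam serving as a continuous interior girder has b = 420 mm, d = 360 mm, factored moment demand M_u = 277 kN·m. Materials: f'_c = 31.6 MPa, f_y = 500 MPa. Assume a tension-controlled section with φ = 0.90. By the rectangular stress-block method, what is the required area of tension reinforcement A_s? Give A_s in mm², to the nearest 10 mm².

M_n = M_u/φ = 277/0.90 = 307.778 kN·m.
With M_n = 0.85 f'_c a b (d − a/2), solve the quadratic for a:
a = d − √(d² − 2M_n/(0.85 f'_c b)) = 360 − √(360² − 2 × 307.778×10⁶/(0.85 × 31.6 × 420)) = 86.07 mm.
A_s = 0.85 f'_c a b / f_y = 0.85 × 31.6 × 86.07 × 420 / 500 = 1941.9 mm².

A_s ≈ 1940 mm²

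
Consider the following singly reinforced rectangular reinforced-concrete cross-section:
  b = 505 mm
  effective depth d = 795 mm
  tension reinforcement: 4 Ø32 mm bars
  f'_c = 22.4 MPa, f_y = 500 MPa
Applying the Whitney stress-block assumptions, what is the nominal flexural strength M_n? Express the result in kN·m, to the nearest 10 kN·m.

M_n ≈ 1140 kN·m

A_s = 4 × 804 = 3216 mm².
T = A_s f_y = 3216 × 500 = 1608000 N = 1608 kN.
From C = T: a = T/(0.85 f'_c b) = 1608000/(0.85 × 22.4 × 505) = 167.24 mm.
M_n = T(d − a/2) = 1608 kN × (795 − 83.62) mm = 1143.90 kN·m.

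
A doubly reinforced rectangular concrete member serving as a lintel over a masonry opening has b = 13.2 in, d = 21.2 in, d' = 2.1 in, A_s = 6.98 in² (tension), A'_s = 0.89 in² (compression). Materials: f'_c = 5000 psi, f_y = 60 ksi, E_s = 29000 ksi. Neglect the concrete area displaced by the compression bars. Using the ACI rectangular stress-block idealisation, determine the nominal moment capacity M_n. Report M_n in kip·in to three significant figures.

M_n ≈ 7580 kip·in

Assume both steels yield.
a = (A_s − A'_s) f_y/(0.85 f'_c b) = (6.98 − 0.89) × 60/(0.85 × 5 × 13.2) = 6.513 in.
c = a/β₁ = 6.513/0.8 = 8.141 in; ε'_s = 0.003(c − d')/c = 0.0022 ≥ ε_y = 0.0021, so the compression steel yields.
M_n = (A_s − A'_s) f_y (d − a/2) + A'_s f_y (d − d') = 365.4 × (21.2 − 3.2565) + 53.4 × (21.2 − 2.1) = 6556.6 + 1019.9 = 7576.5 kip·in.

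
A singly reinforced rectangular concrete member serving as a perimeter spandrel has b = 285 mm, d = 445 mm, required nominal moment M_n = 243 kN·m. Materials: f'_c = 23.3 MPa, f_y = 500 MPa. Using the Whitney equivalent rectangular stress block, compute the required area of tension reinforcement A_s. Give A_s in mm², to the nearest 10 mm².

With M_n = 0.85 f'_c a b (d − a/2), solve the quadratic for a:
a = d − √(d² − 2M_n/(0.85 f'_c b)) = 445 − √(445² − 2 × 243×10⁶/(0.85 × 23.3 × 285)) = 110.45 mm.
A_s = 0.85 f'_c a b / f_y = 0.85 × 23.3 × 110.45 × 285 / 500 = 1246.9 mm².

A_s ≈ 1250 mm²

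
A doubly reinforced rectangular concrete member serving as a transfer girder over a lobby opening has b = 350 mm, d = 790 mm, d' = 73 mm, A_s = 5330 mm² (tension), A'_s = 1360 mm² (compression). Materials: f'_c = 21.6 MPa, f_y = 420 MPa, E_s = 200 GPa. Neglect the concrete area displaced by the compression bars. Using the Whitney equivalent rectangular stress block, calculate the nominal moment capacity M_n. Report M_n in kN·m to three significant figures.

M_n ≈ 1510 kN·m

Assume both tension and compression steel yield.
Net tension couple steel: A_s − A'_s = 3970 mm².
a = (A_s − A'_s) f_y / (0.85 f'_c b) = 1667400/(0.85 × 21.6 × 350) = 259.48 mm.
c = a/β₁ = 259.48/0.85 = 305.27 mm; ε'_s = 0.003(c − d')/c = 0.0023 ≥ f_y/E_s = 0.0021, so compression steel does yield.
M_n = (A_s − A'_s) f_y (d − a/2) + A'_s f_y (d − d') = [1667400 × (790 − 129.74) + 571200 × (790 − 73)] × 10⁻⁶ = 1100.92 + 409.55 = 1510.47 kN·m.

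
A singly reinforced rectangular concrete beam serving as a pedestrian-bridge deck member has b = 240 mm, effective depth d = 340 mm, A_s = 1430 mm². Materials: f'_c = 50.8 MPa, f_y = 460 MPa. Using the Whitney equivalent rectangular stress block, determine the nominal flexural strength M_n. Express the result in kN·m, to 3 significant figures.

T = A_s f_y = 1430 × 460 = 657800 N = 657.8 kN.
From C = T: a = T/(0.85 f'_c b) = 657800/(0.85 × 50.8 × 240) = 63.47 mm.
M_n = T(d − a/2) = 657.8 kN × (340 − 31.735) mm = 202.78 kN·m.

M_n ≈ 203 kN·m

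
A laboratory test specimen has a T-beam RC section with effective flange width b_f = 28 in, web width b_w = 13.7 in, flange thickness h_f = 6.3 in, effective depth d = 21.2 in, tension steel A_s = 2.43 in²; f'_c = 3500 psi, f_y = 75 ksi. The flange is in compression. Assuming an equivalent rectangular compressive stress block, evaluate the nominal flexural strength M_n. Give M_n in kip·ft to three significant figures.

M_n ≈ 305 kip·ft

Tension: T = A_s f_y = 2.43 × 75 = 182.25 kips.
Try a within the flange: a = T/(0.85 f'_c b_f) = 182.25/(0.85 × 3.5 × 28) = 2.188 in.
Since a = 2.188 ≤ h_f = 6.3 in, the stress block lies entirely in the flange; analyse as a rectangular beam of width b_f.
M_n = T(d − a/2) = 182.25 × (21.2 − 1.094) = 3664.3 kip·in.
M_n = 3664.3/12 = 305.36 kip·ft.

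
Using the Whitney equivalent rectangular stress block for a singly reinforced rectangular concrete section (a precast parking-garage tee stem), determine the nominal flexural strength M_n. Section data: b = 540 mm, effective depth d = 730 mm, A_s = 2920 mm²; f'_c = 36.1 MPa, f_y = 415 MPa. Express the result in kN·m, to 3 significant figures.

T = A_s f_y = 2920 × 415 = 1211800 N = 1211.8 kN.
From C = T: a = T/(0.85 f'_c b) = 1211800/(0.85 × 36.1 × 540) = 73.13 mm.
M_n = T(d − a/2) = 1211.8 kN × (730 − 36.565) mm = 840.30 kN·m.

M_n ≈ 840 kN·m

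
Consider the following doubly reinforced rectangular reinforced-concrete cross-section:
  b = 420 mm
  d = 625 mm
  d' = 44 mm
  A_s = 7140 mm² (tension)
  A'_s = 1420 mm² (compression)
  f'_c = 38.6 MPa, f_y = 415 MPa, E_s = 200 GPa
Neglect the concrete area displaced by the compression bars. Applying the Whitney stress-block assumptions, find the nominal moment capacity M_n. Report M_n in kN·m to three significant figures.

M_n ≈ 1620 kN·m

Assume both tension and compression steel yield.
Net tension couple steel: A_s − A'_s = 5720 mm².
a = (A_s − A'_s) f_y / (0.85 f'_c b) = 2373800/(0.85 × 38.6 × 420) = 172.26 mm.
c = a/β₁ = 172.26/0.774 = 222.56 mm; ε'_s = 0.003(c − d')/c = 0.0024 ≥ f_y/E_s = 0.0021, so compression steel does yield.
M_n = (A_s − A'_s) f_y (d − a/2) + A'_s f_y (d − d') = [2373800 × (625 − 86.13) + 589300 × (625 − 44)] × 10⁻⁶ = 1279.17 + 342.38 = 1621.55 kN·m.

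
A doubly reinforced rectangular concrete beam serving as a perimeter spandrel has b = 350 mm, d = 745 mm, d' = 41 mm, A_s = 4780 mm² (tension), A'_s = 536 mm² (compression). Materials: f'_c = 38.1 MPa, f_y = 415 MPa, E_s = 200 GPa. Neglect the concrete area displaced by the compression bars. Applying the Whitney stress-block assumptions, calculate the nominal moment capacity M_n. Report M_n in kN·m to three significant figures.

Assume both tension and compression steel yield.
Net tension couple steel: A_s − A'_s = 4244 mm².
a = (A_s − A'_s) f_y / (0.85 f'_c b) = 1761260/(0.85 × 38.1 × 350) = 155.39 mm.
c = a/β₁ = 155.39/0.778 = 199.73 mm; ε'_s = 0.003(c − d')/c = 0.0024 ≥ f_y/E_s = 0.0021, so compression steel does yield.
M_n = (A_s − A'_s) f_y (d − a/2) + A'_s f_y (d − d') = [1761260 × (745 − 77.695) + 222440 × (745 − 41)] × 10⁻⁶ = 1175.30 + 156.60 = 1331.90 kN·m.

M_n ≈ 1330 kN·m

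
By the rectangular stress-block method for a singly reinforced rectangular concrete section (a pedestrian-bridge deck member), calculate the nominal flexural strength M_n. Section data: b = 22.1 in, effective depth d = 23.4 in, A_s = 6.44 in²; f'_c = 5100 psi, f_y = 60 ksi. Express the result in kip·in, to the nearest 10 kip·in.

T = A_s f_y = 6.44 × 60 = 386.4 kips.
a = T/(0.85 f'_c b) = 386.4/(0.85 × 5.1 × 22.1) = 4.033 in.
M_n = T(d − a/2) = 386.4 × (23.4 − 2.0165) = 8262.6 kip·in.

M_n ≈ 8260 kip·in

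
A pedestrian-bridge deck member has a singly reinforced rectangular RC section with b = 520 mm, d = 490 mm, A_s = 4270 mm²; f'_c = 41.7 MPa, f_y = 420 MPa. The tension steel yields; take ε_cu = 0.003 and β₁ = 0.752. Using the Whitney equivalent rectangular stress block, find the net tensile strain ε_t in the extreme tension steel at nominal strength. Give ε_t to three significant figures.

a = A_s f_y/(0.85 f'_c b) = 97.30 mm.
β₁ = 0.752, so c = a/β₁ = 97.30/0.752 = 129.39 mm.
From the linear strain diagram with ε_cu = 0.003: ε_t = 0.003 (d − c)/c = 0.003 × (490 − 129.39)/129.39 = 0.00836.
Since ε_t ≥ 0.005, the section is tension-controlled.

ε_t ≈ 0.00836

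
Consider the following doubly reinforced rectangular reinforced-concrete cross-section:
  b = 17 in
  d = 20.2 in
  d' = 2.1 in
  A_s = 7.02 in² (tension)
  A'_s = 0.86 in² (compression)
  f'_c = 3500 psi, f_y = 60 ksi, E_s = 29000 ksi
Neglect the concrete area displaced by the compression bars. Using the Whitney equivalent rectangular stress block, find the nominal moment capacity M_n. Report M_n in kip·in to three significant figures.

Assume both steels yield.
a = (A_s − A'_s) f_y/(0.85 f'_c b) = (7.02 − 0.86) × 60/(0.85 × 3.5 × 17) = 7.308 in.
c = a/β₁ = 7.308/0.85 = 8.598 in; ε'_s = 0.003(c − d')/c = 0.0023 ≥ ε_y = 0.0021, so the compression steel yields.
M_n = (A_s − A'_s) f_y (d − a/2) + A'_s f_y (d − d') = 369.6 × (20.2 − 3.654) + 51.6 × (20.2 − 2.1) = 6115.4 + 934.0 = 7049.4 kip·in.

M_n ≈ 7050 kip·in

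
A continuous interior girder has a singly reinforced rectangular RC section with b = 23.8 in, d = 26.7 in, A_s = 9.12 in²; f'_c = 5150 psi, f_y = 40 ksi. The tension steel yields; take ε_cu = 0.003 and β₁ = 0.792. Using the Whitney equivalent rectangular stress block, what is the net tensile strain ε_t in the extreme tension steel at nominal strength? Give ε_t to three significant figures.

a = A_s f_y/(0.85 f'_c b) = 3.501 in.
β₁ = 0.792, so c = a/β₁ = 3.501/0.792 = 4.420 in.
From the linear strain diagram with ε_cu = 0.003: ε_t = 0.003 (d − c)/c = 0.003 × (26.7 − 4.420)/4.420 = 0.0151.
Since ε_t ≥ 0.005, the section is tension-controlled.

ε_t ≈ 0.0151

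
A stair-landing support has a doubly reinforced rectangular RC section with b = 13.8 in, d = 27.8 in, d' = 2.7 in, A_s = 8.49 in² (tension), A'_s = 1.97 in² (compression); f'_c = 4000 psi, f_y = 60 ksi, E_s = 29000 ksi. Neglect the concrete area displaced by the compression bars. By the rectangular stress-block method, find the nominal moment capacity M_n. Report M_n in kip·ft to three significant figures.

M_n ≈ 1020 kip·ft

Assume both steels yield.
a = (A_s − A'_s) f_y/(0.85 f'_c b) = (8.49 − 1.97) × 60/(0.85 × 4 × 13.8) = 8.338 in.
c = a/β₁ = 8.338/0.85 = 9.809 in; ε'_s = 0.003(c − d')/c = 0.0022 ≥ ε_y = 0.0021, so the compression steel yields.
M_n = (A_s − A'_s) f_y (d − a/2) + A'_s f_y (d − d') = 391.2 × (27.8 − 4.169) + 118.2 × (27.8 − 2.7) = 9244.4 + 2966.8 = 12211.2 kip·in = 12211.2/12 = 1017.60 kip·ft.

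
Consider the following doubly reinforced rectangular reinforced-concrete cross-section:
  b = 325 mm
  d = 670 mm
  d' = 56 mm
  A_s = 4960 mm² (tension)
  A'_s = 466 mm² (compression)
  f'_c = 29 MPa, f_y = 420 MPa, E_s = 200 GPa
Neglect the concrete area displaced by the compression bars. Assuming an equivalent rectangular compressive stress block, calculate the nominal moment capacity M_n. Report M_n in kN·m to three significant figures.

M_n ≈ 1160 kN·m

Assume both tension and compression steel yield.
Net tension couple steel: A_s − A'_s = 4494 mm².
a = (A_s − A'_s) f_y / (0.85 f'_c b) = 1887480/(0.85 × 29 × 325) = 235.60 mm.
c = a/β₁ = 235.60/0.843 = 279.48 mm; ε'_s = 0.003(c − d')/c = 0.0024 ≥ f_y/E_s = 0.0021, so compression steel does yield.
M_n = (A_s − A'_s) f_y (d − a/2) + A'_s f_y (d − d') = [1887480 × (670 − 117.8) + 195720 × (670 − 56)] × 10⁻⁶ = 1042.27 + 120.17 = 1162.44 kN·m.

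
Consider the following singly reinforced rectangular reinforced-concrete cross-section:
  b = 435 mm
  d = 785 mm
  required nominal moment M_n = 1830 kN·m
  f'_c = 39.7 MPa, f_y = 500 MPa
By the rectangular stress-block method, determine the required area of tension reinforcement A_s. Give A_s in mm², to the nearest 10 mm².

With M_n = 0.85 f'_c a b (d − a/2), solve the quadratic for a:
a = d − √(d² − 2M_n/(0.85 f'_c b)) = 785 − √(785² − 2 × 1830×10⁶/(0.85 × 39.7 × 435)) = 179.29 mm.
A_s = 0.85 f'_c a b / f_y = 0.85 × 39.7 × 179.29 × 435 / 500 = 5263.6 mm².

A_s ≈ 5260 mm²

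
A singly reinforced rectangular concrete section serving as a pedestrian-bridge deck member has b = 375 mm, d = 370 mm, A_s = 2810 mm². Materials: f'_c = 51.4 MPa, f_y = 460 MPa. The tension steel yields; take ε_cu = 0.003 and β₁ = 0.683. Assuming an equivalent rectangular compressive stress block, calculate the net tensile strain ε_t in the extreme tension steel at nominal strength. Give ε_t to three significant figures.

ε_t ≈ 0.00661

a = A_s f_y/(0.85 f'_c b) = 78.90 mm.
β₁ = 0.683, so c = a/β₁ = 78.90/0.683 = 115.52 mm.
From the linear strain diagram with ε_cu = 0.003: ε_t = 0.003 (d − c)/c = 0.003 × (370 − 115.52)/115.52 = 0.00661.
Since ε_t ≥ 0.005, the section is tension-controlled.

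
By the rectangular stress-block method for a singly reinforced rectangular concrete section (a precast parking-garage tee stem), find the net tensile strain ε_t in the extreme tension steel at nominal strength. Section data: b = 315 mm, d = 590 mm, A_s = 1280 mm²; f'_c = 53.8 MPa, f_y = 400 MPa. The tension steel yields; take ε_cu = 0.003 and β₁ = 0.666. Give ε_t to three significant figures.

ε_t ≈ 0.0302

a = A_s f_y/(0.85 f'_c b) = 35.54 mm.
β₁ = 0.666, so c = a/β₁ = 35.54/0.666 = 53.36 mm.
From the linear strain diagram with ε_cu = 0.003: ε_t = 0.003 (d − c)/c = 0.003 × (590 − 53.36)/53.36 = 0.0302.
Since ε_t ≥ 0.005, the section is tension-controlled.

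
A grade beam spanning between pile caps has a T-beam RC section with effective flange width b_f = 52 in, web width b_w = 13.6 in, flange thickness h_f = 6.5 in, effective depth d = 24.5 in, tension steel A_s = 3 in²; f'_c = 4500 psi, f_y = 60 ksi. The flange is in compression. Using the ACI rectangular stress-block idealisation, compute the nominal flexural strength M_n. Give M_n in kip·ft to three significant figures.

Tension: T = A_s f_y = 3 × 60 = 180 kips.
Try a within the flange: a = T/(0.85 f'_c b_f) = 180/(0.85 × 4.5 × 52) = 0.905 in.
Since a = 0.905 ≤ h_f = 6.5 in, the stress block lies entirely in the flange; analyse as a rectangular beam of width b_f.
M_n = T(d − a/2) = 180 × (24.5 − 0.4525) = 4328.6 kip·in.
M_n = 4328.6/12 = 360.72 kip·ft.

M_n ≈ 361 kip·ft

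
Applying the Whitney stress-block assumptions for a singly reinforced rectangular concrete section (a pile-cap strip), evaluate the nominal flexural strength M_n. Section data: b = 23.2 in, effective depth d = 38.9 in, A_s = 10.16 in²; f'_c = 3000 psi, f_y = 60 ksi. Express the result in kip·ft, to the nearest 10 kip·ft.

T = A_s f_y = 10.16 × 60 = 609.6 kips.
a = T/(0.85 f'_c b) = 609.6/(0.85 × 3 × 23.2) = 10.304 in.
M_n = T(d − a/2) = 609.6 × (38.9 − 5.152) = 20572.8 kip·in = 20572.8/12 = 1714.40 kip·ft.

M_n ≈ 1710 kip·ft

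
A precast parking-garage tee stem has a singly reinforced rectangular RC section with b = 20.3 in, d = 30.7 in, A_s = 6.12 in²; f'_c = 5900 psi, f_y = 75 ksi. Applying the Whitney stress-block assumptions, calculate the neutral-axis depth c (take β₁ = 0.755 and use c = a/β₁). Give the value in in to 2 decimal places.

T = A_s f_y = 6.12 × 75 = 459 kips.
a = T/(0.85 f'_c b) = 459/(0.85 × 5.9 × 20.3) = 4.5086 in.
With β₁ = 0.755, c = a/β₁ = 4.5086/0.755 = 5.97 in.

c ≈ 5.97 in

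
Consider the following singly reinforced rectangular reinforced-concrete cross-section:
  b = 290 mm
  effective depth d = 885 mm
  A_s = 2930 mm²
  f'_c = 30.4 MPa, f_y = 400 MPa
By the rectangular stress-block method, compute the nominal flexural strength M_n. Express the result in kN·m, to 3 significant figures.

M_n ≈ 946 kN·m

T = A_s f_y = 2930 × 400 = 1172000 N = 1172 kN.
From C = T: a = T/(0.85 f'_c b) = 1172000/(0.85 × 30.4 × 290) = 156.40 mm.
M_n = T(d − a/2) = 1172 kN × (885 − 78.2) mm = 945.57 kN·m.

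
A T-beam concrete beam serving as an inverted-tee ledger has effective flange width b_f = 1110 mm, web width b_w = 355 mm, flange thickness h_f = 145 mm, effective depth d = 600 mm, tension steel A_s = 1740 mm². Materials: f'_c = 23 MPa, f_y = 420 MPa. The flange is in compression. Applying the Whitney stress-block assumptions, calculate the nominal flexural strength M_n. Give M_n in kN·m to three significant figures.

Tension: T = A_s f_y = 1740 × 420 = 730800 N.
Try a within the flange: a = T/(0.85 f'_c b_f) = 730800/(0.85 × 23 × 1110) = 33.68 mm.
Since a = 33.68 ≤ h_f = 145 mm, the stress block lies entirely in the flange; analyse as a rectangular beam of width b_f.
M_n = T(d − a/2) = 730800 × (600 − 16.84) = 426.17 × 10⁶ N·mm.
M_n = 426.17 kN·m.

M_n ≈ 426 kN·m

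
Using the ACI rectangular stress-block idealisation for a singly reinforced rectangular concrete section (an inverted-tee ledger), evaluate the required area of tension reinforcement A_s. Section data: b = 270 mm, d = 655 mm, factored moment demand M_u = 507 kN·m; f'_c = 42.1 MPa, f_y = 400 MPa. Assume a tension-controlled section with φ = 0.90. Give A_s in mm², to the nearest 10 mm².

A_s ≈ 2320 mm²

M_n = M_u/φ = 507/0.90 = 563.333 kN·m.
With M_n = 0.85 f'_c a b (d − a/2), solve the quadratic for a:
a = d − √(d² − 2M_n/(0.85 f'_c b)) = 655 − √(655² − 2 × 563.333×10⁶/(0.85 × 42.1 × 270)) = 96.06 mm.
A_s = 0.85 f'_c a b / f_y = 0.85 × 42.1 × 96.06 × 270 / 400 = 2320.3 mm².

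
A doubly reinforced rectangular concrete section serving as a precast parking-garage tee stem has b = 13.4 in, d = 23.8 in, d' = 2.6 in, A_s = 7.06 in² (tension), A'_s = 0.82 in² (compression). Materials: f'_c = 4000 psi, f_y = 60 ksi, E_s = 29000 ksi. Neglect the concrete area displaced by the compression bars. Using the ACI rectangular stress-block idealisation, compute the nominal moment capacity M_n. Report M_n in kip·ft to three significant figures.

M_n ≈ 701 kip·ft

Assume both steels yield.
a = (A_s − A'_s) f_y/(0.85 f'_c b) = (7.06 − 0.82) × 60/(0.85 × 4 × 13.4) = 8.218 in.
c = a/β₁ = 8.218/0.85 = 9.668 in; ε'_s = 0.003(c − d')/c = 0.0022 ≥ ε_y = 0.0021, so the compression steel yields.
M_n = (A_s − A'_s) f_y (d − a/2) + A'_s f_y (d − d') = 374.4 × (23.8 − 4.109) + 49.2 × (23.8 − 2.6) = 7372.3 + 1043.0 = 8415.3 kip·in = 8415.3/12 = 701.28 kip·ft.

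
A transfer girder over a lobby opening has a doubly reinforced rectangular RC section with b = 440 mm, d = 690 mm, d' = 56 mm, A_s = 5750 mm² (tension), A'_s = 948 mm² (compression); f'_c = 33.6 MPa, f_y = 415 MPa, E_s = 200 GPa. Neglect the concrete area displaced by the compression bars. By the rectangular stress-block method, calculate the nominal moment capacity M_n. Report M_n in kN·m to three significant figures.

M_n ≈ 1470 kN·m

Assume both tension and compression steel yield.
Net tension couple steel: A_s − A'_s = 4802 mm².
a = (A_s − A'_s) f_y / (0.85 f'_c b) = 1992830/(0.85 × 33.6 × 440) = 158.58 mm.
c = a/β₁ = 158.58/0.81 = 195.78 mm; ε'_s = 0.003(c − d')/c = 0.0021 ≥ f_y/E_s = 0.0021, so compression steel does yield.
M_n = (A_s − A'_s) f_y (d − a/2) + A'_s f_y (d − d') = [1992830 × (690 − 79.29) + 393420 × (690 − 56)] × 10⁻⁶ = 1217.04 + 249.43 = 1466.47 kN·m.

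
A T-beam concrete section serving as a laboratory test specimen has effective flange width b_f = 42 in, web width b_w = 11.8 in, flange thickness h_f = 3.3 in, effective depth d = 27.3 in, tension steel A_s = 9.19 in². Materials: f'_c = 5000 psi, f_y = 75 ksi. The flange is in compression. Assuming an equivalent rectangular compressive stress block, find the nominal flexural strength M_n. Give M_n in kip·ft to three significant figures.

Tension: T = A_s f_y = 9.19 × 75 = 689.25 kips.
Try a within the flange: a = T/(0.85 f'_c b_f) = 689.25/(0.85 × 5 × 42) = 3.861 in.
a = 3.861 > h_f = 3.3 in: the block extends into the web. Split into flange-overhang and web parts.
C_f = 0.85 f'_c (b_f − b_w) h_f = 0.85 × 5 × (42 − 11.8) × 3.3 = 423.6 kips.
Remaining web compression depth: a_w = (T − C_f)/(0.85 f'_c b_w) = (689.25 − 423.6)/(0.85 × 5 × 11.8) = 5.297 in.
M_n = C_f(d − h_f/2) + (T − C_f)(d − a_w/2) = 423.6 × (27.3 − 1.65) + 265.65 × (27.3 − 2.6485) = 10865.3 + 6548.7 = 17414.0 kip·in.
M_n = 17414.0/12 = 1451.17 kip·ft.

M_n ≈ 1450 kip·ft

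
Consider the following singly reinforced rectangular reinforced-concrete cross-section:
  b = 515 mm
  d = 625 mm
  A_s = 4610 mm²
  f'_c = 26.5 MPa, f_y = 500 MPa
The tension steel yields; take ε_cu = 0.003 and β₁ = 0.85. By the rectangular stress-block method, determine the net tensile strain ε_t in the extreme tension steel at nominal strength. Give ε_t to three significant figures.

ε_t ≈ 0.00502

a = A_s f_y/(0.85 f'_c b) = 198.70 mm.
β₁ = 0.85, so c = a/β₁ = 198.70/0.85 = 233.76 mm.
From the linear strain diagram with ε_cu = 0.003: ε_t = 0.003 (d − c)/c = 0.003 × (625 − 233.76)/233.76 = 0.00502.
Since ε_t ≥ 0.005, the section is tension-controlled.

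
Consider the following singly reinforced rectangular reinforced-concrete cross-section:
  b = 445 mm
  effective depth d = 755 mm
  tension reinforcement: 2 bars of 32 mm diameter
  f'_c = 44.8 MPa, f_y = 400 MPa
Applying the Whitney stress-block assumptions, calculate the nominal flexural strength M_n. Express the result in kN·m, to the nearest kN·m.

M_n ≈ 473 kN·m

A_s = 2 × 804 = 1608 mm².
T = A_s f_y = 1608 × 400 = 643200 N = 643.2 kN.
From C = T: a = T/(0.85 f'_c b) = 643200/(0.85 × 44.8 × 445) = 37.96 mm.
M_n = T(d − a/2) = 643.2 kN × (755 − 18.98) mm = 473.41 kN·m.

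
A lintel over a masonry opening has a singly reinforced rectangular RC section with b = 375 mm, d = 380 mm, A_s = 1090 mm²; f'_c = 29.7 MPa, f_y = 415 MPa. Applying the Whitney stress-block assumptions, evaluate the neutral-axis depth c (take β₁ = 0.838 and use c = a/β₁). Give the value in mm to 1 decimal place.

c ≈ 57.0 mm

T = A_s f_y = 1090 × 415 = 452350 N = 452.35 kN.
Setting C = 0.85 f'_c a b equal to T: a = 452350/(0.85 × 29.7 × 375) = 47.782 mm.
With β₁ = 0.838, c = a/β₁ = 47.782/0.838 = 57.0 mm.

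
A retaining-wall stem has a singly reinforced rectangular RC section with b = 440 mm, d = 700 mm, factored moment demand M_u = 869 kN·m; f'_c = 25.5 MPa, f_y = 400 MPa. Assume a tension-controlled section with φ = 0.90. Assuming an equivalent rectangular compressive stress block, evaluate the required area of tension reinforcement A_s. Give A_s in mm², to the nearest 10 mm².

M_n = M_u/φ = 869/0.90 = 965.556 kN·m.
With M_n = 0.85 f'_c a b (d − a/2), solve the quadratic for a:
a = d − √(d² − 2M_n/(0.85 f'_c b)) = 700 − √(700² − 2 × 965.556×10⁶/(0.85 × 25.5 × 440)) = 163.80 mm.
A_s = 0.85 f'_c a b / f_y = 0.85 × 25.5 × 163.80 × 440 / 400 = 3905.4 mm².

A_s ≈ 3910 mm²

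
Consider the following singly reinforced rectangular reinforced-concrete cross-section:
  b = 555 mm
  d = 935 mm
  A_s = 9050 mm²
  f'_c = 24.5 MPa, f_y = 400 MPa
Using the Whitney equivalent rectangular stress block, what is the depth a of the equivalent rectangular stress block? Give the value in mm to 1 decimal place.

a ≈ 313.2 mm

T = A_s f_y = 9050 × 400 = 3620000 N = 3620 kN.
Setting C = 0.85 f'_c a b equal to T: a = 3620000/(0.85 × 24.5 × 555) = 313.2 mm.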